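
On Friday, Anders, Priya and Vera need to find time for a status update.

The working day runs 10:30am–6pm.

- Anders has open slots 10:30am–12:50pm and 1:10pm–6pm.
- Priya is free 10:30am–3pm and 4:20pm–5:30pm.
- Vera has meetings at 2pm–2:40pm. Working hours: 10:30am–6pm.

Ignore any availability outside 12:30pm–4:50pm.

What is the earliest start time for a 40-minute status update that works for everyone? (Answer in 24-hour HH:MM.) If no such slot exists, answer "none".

Vera free within 10:30–18:00: 10:30–14:00, 14:40–18:00.
Anders ∩ Priya: 10:30–12:50, 13:10–15:00, 16:20–17:30.
Anders ∩ Priya ∩ Vera: 10:30–12:50, 13:10–14:00, 14:40–15:00, 16:20–17:30.
Restricted to 12:30–16:50: 12:30–12:50, 13:10–14:00, 14:40–15:00, 16:20–16:50.
Windows ≥ 40 min: 13:10–14:00.
Earliest such window starts at 13:10.

13:10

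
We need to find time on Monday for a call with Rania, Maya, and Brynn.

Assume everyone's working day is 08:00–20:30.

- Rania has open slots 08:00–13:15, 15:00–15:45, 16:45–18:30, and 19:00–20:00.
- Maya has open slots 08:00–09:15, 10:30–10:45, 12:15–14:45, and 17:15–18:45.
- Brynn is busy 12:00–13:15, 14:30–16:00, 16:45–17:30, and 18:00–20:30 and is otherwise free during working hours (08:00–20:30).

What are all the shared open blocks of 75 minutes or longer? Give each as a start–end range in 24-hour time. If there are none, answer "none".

Brynn free within 08:00–20:30: 08:00–12:00, 13:15–14:30, 16:00–16:45, 17:30–18:00.
Rania ∩ Maya: 08:00–09:15, 10:30–10:45, 12:15–13:15, 17:15–18:30.
Rania ∩ Maya ∩ Brynn: 08:00–09:15, 10:30–10:45, 17:30–18:00.
Windows ≥ 75 min: 08:00–09:15.

08:00–09:15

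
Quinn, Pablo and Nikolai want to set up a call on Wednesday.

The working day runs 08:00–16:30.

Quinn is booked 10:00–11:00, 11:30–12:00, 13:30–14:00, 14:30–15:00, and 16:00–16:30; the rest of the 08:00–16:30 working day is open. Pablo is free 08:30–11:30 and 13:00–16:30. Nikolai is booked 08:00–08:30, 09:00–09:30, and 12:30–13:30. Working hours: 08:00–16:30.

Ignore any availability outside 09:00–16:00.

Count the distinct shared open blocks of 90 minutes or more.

Quinn free within 08:00–16:30: 08:00–10:00, 11:00–11:30, 12:00–13:30, 14:00–14:30, 15:00–16:00.
Nikolai free within 08:00–16:30: 08:30–09:00, 09:30–12:30, 13:30–16:30.
Quinn ∩ Pablo: 08:30–10:00, 11:00–11:30, 13:00–13:30, 14:00–14:30, 15:00–16:00.
Quinn ∩ Pablo ∩ Nikolai: 08:30–09:00, 09:30–10:00, 11:00–11:30, 14:00–14:30, 15:00–16:00.
Restricted to 09:00–16:00: 09:30–10:00, 11:00–11:30, 14:00–14:30, 15:00–16:00.
Windows ≥ 90 min: (none).
That's 0 windows.

0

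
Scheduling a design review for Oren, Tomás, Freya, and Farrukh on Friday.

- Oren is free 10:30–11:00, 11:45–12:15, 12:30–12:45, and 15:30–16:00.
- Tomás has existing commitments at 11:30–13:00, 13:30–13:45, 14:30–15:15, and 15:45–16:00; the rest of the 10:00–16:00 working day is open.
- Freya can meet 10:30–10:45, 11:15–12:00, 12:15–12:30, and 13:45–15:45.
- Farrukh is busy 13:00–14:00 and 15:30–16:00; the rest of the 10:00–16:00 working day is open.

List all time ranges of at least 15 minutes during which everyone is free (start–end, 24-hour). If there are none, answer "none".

10:30–10:45

Tomás free within 10:00–16:00: 10:00–11:30, 13:00–13:30, 13:45–14:30, 15:15–15:45.
Farrukh free within 10:00–16:00: 10:00–13:00, 14:00–15:30.
Oren ∩ Tomás: 10:30–11:00, 15:30–15:45.
Oren ∩ Tomás ∩ Freya: 10:30–10:45, 15:30–15:45.
Oren ∩ Tomás ∩ Freya ∩ Farrukh: 10:30–10:45.
Windows ≥ 15 min: 10:30–10:45.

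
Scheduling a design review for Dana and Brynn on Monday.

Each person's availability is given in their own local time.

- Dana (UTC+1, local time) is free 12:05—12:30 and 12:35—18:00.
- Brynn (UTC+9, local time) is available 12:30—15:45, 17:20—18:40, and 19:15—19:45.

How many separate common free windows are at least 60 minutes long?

Dana → UTC: 11:05–11:30, 11:35–17:00.
Brynn → UTC: 03:30–06:45, 08:20–09:40, 10:15–10:45.
Dana ∩ Brynn: (none).
Windows ≥ 60 min: (none).
That's 0 windows.

0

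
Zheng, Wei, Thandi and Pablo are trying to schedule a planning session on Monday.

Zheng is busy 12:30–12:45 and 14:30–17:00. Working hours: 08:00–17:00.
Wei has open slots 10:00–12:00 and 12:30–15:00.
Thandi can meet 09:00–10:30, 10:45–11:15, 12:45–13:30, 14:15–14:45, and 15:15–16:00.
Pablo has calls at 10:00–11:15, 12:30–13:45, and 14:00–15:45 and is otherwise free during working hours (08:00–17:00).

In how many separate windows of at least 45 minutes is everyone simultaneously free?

Zheng free within 08:00–17:00: 08:00–12:30, 12:45–14:30.
Pablo free within 08:00–17:00: 08:00–10:00, 11:15–12:30, 13:45–14:00, 15:45–17:00.
Zheng ∩ Wei: 10:00–12:00, 12:45–14:30.
Zheng ∩ Wei ∩ Thandi: 10:00–10:30, 10:45–11:15, 12:45–13:30, 14:15–14:30.
Zheng ∩ Wei ∩ Thandi ∩ Pablo: (none).
Windows ≥ 45 min: (none).
That's 0 windows.

0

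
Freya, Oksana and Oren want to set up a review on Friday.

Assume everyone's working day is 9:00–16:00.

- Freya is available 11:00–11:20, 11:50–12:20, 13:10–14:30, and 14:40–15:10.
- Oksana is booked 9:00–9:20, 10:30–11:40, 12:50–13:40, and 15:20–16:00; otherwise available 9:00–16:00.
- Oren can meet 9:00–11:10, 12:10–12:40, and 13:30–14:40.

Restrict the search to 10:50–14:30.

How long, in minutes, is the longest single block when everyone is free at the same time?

Oksana free within 09:00–16:00: 09:20–10:30, 11:40–12:50, 13:40–15:20.
Freya ∩ Oksana: 11:50–12:20, 13:40–14:30, 14:40–15:10.
Freya ∩ Oksana ∩ Oren: 12:10–12:20, 13:40–14:30.
Restricted to 10:50–14:30: 12:10–12:20, 13:40–14:30.
Common window lengths: 10, 50 min; longest is 50.

50 minutes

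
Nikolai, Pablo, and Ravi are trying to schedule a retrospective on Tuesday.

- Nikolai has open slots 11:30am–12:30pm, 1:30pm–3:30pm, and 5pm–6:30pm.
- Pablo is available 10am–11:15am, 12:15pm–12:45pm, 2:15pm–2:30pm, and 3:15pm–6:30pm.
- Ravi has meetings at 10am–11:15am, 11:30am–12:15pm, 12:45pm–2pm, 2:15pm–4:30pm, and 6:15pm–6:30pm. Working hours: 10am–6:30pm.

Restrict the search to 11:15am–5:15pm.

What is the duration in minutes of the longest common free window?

15 minutes

Ravi free within 10:00–18:30: 11:15–11:30, 12:15–12:45, 14:00–14:15, 16:30–18:15.
Nikolai ∩ Pablo: 12:15–12:30, 14:15–14:30, 15:15–15:30, 17:00–18:30.
Nikolai ∩ Pablo ∩ Ravi: 12:15–12:30, 17:00–18:15.
Restricted to 11:15–17:15: 12:15–12:30, 17:00–17:15.
Common window lengths: 15, 15 min; longest is 15.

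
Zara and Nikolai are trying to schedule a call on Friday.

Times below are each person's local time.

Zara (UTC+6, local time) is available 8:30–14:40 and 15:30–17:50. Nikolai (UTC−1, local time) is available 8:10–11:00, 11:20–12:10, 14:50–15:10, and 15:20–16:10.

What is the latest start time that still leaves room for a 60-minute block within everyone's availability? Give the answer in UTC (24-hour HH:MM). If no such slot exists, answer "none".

10:50

Zara → UTC: 02:30–08:40, 09:30–11:50.
Nikolai → UTC: 09:10–12:00, 12:20–13:10, 15:50–16:10, 16:20–17:10.
Zara ∩ Nikolai: 09:30–11:50.
Windows ≥ 60 min: 09:30–11:50.
Latest start in the last window 09:30–11:50 is 11:50 − 60 min = 10:50.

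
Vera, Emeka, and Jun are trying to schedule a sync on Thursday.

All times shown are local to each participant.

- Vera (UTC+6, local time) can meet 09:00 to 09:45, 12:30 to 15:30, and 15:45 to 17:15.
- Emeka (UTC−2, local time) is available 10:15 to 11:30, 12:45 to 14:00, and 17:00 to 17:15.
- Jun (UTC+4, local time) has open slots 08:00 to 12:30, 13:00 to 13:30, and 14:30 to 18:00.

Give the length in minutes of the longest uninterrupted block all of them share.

Vera → UTC: 03:00–03:45, 06:30–09:30, 09:45–11:15.
Emeka → UTC: 12:15–13:30, 14:45–16:00, 19:00–19:15.
Jun → UTC: 04:00–08:30, 09:00–09:30, 10:30–14:00.
Vera ∩ Emeka: (none).
Vera ∩ Emeka ∩ Jun: (none).
No common window.

0 minutes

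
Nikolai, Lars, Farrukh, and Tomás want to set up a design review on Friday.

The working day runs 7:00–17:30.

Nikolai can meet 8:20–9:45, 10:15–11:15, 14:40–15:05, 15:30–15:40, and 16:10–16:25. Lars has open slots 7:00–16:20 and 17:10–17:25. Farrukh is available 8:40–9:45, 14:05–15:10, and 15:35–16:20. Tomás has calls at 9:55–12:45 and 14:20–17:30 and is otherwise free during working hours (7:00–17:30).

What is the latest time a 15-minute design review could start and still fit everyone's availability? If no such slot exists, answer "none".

09:30

Tomás free within 07:00–17:30: 07:00–09:55, 12:45–14:20.
Nikolai ∩ Lars: 08:20–09:45, 10:15–11:15, 14:40–15:05, 15:30–15:40, 16:10–16:20.
Nikolai ∩ Lars ∩ Farrukh: 08:40–09:45, 14:40–15:05, 15:35–15:40, 16:10–16:20.
Nikolai ∩ Lars ∩ Farrukh ∩ Tomás: 08:40–09:45.
Windows ≥ 15 min: 08:40–09:45.
Latest start in the last window 08:40–09:45 is 09:45 − 15 min = 09:30.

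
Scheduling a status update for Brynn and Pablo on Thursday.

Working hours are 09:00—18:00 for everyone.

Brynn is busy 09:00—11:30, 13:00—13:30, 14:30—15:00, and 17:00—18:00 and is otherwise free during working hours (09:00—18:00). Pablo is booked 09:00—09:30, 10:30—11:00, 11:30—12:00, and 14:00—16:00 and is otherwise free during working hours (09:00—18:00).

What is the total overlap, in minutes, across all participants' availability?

150 minutes

Brynn free within 09:00–18:00: 11:30–13:00, 13:30–14:30, 15:00–17:00.
Pablo free within 09:00–18:00: 09:30–10:30, 11:00–11:30, 12:00–14:00, 16:00–18:00.
Brynn ∩ Pablo: 12:00–13:00, 13:30–14:00, 16:00–17:00.
Total common minutes: 60 + 30 + 60 = 150.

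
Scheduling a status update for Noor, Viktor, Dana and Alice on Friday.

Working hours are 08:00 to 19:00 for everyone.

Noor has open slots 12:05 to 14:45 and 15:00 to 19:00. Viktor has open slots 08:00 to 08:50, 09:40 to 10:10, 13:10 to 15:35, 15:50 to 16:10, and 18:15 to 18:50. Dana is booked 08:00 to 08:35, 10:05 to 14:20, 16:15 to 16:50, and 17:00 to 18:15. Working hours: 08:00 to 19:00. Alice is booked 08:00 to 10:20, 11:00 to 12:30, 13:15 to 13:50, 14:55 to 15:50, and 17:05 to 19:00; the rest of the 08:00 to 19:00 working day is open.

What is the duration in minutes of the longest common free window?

Dana free within 08:00–19:00: 08:35–10:05, 14:20–16:15, 16:50–17:00, 18:15–19:00.
Alice free within 08:00–19:00: 10:20–11:00, 12:30–13:15, 13:50–14:55, 15:50–17:05.
Noor ∩ Viktor: 13:10–14:45, 15:00–15:35, 15:50–16:10, 18:15–18:50.
Noor ∩ Viktor ∩ Dana: 14:20–14:45, 15:00–15:35, 15:50–16:10, 18:15–18:50.
Noor ∩ Viktor ∩ Dana ∩ Alice: 14:20–14:45, 15:50–16:10.
Common window lengths: 25, 20 min; longest is 25.

25 minutes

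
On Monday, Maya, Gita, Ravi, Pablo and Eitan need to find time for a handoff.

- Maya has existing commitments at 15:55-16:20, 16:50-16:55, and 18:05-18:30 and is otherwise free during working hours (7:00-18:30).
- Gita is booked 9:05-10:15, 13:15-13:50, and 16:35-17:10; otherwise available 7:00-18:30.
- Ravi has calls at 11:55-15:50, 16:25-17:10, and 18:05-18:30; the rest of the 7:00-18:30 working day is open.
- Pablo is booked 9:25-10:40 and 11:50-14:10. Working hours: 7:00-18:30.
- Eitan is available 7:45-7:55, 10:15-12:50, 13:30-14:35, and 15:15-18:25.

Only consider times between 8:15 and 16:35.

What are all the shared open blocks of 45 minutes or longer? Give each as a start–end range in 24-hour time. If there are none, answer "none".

10:40–11:50

Maya free within 07:00–18:30: 07:00–15:55, 16:20–16:50, 16:55–18:05.
Gita free within 07:00–18:30: 07:00–09:05, 10:15–13:15, 13:50–16:35, 17:10–18:30.
Ravi free within 07:00–18:30: 07:00–11:55, 15:50–16:25, 17:10–18:05.
Pablo free within 07:00–18:30: 07:00–09:25, 10:40–11:50, 14:10–18:30.
Maya ∩ Gita: 07:00–09:05, 10:15–13:15, 13:50–15:55, 16:20–16:35, 17:10–18:05.
Maya ∩ Gita ∩ Ravi: 07:00–09:05, 10:15–11:55, 15:50–15:55, 16:20–16:25, 17:10–18:05.
Maya ∩ Gita ∩ Ravi ∩ Pablo: 07:00–09:05, 10:40–11:50, 15:50–15:55, 16:20–16:25, 17:10–18:05.
Maya ∩ Gita ∩ Ravi ∩ Pablo ∩ Eitan: 07:45–07:55, 10:40–11:50, 15:50–15:55, 16:20–16:25, 17:10–18:05.
Restricted to 08:15–16:35: 10:40–11:50, 15:50–15:55, 16:20–16:25.
Windows ≥ 45 min: 10:40–11:50.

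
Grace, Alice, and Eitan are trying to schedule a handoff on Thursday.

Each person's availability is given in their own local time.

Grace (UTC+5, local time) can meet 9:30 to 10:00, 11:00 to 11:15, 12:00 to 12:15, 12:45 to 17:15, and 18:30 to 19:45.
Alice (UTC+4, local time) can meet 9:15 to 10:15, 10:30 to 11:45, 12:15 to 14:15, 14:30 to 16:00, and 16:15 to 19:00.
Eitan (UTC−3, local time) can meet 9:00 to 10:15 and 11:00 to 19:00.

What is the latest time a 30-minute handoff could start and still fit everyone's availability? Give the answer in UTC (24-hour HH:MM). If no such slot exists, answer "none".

Grace → UTC: 04:30–05:00, 06:00–06:15, 07:00–07:15, 07:45–12:15, 13:30–14:45.
Alice → UTC: 05:15–06:15, 06:30–07:45, 08:15–10:15, 10:30–12:00, 12:15–15:00.
Eitan → UTC: 12:00–13:15, 14:00–22:00.
Grace ∩ Alice: 06:00–06:15, 07:00–07:15, 08:15–10:15, 10:30–12:00, 13:30–14:45.
Grace ∩ Alice ∩ Eitan: 14:00–14:45.
Windows ≥ 30 min: 14:00–14:45.
Latest start in the last window 14:00–14:45 is 14:45 − 30 min = 14:15.

14:15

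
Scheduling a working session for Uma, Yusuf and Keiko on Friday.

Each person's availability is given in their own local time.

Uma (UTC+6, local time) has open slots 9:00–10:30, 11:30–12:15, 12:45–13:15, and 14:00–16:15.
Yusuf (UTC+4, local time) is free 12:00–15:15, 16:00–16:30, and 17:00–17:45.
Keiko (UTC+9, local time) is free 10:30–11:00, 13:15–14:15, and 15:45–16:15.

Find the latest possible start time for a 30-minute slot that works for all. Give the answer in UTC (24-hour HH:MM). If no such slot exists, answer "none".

none

Uma → UTC: 03:00–04:30, 05:30–06:15, 06:45–07:15, 08:00–10:15.
Yusuf → UTC: 08:00–11:15, 12:00–12:30, 13:00–13:45.
Keiko → UTC: 01:30–02:00, 04:15–05:15, 06:45–07:15.
Uma ∩ Yusuf: 08:00–10:15.
Uma ∩ Yusuf ∩ Keiko: (none).
Windows ≥ 30 min: (none).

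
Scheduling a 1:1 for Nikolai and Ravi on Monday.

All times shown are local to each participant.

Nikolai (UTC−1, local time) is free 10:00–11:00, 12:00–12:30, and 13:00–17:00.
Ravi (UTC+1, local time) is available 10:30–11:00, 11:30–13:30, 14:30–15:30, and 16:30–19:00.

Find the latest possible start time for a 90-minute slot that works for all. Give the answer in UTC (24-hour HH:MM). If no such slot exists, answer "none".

16:30

Nikolai → UTC: 11:00–12:00, 13:00–13:30, 14:00–18:00.
Ravi → UTC: 09:30–10:00, 10:30–12:30, 13:30–14:30, 15:30–18:00.
Nikolai ∩ Ravi: 11:00–12:00, 14:00–14:30, 15:30–18:00.
Windows ≥ 90 min: 15:30–18:00.
Latest start in the last window 15:30–18:00 is 18:00 − 90 min = 16:30.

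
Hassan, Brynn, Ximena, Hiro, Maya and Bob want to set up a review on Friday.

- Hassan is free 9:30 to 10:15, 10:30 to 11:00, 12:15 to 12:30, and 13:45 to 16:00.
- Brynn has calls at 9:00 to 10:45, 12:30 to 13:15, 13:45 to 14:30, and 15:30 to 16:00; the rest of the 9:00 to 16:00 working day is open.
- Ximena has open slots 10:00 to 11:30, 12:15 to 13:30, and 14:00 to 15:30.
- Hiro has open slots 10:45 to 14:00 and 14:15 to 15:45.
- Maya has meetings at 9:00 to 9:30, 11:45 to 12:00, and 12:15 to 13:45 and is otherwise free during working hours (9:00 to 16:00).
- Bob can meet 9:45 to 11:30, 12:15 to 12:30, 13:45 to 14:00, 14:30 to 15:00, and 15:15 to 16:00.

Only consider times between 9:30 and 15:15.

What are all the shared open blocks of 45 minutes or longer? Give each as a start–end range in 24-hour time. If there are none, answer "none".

none

Brynn free within 09:00–16:00: 10:45–12:30, 13:15–13:45, 14:30–15:30.
Maya free within 09:00–16:00: 09:30–11:45, 12:00–12:15, 13:45–16:00.
Hassan ∩ Brynn: 10:45–11:00, 12:15–12:30, 14:30–15:30.
Hassan ∩ Brynn ∩ Ximena: 10:45–11:00, 12:15–12:30, 14:30–15:30.
Hassan ∩ Brynn ∩ Ximena ∩ Hiro: 10:45–11:00, 12:15–12:30, 14:30–15:30.
Hassan ∩ Brynn ∩ Ximena ∩ Hiro ∩ Maya: 10:45–11:00, 14:30–15:30.
Hassan ∩ Brynn ∩ Ximena ∩ Hiro ∩ Maya ∩ Bob: 10:45–11:00, 14:30–15:00, 15:15–15:30.
Restricted to 09:30–15:15: 10:45–11:00, 14:30–15:00.
Windows ≥ 45 min: (none).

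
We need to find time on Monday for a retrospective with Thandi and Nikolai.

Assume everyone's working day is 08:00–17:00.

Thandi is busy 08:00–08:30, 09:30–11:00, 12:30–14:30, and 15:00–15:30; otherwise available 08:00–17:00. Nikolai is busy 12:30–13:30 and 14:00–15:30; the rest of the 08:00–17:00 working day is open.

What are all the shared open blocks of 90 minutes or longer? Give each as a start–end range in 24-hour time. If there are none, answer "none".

Thandi free within 08:00–17:00: 08:30–09:30, 11:00–12:30, 14:30–15:00, 15:30–17:00.
Nikolai free within 08:00–17:00: 08:00–12:30, 13:30–14:00, 15:30–17:00.
Thandi ∩ Nikolai: 08:30–09:30, 11:00–12:30, 15:30–17:00.
Windows ≥ 90 min: 11:00–12:30, 15:30–17:00.

11:00–12:30, 15:30–17:00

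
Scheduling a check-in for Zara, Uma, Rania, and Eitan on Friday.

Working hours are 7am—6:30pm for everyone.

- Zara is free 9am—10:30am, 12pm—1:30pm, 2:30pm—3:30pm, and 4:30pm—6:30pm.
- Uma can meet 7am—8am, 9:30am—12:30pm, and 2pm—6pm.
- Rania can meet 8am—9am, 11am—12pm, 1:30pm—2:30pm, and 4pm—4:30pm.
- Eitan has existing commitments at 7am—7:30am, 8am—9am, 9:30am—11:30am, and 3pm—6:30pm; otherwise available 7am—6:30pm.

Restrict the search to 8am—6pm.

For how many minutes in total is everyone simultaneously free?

0 minutes

Eitan free within 07:00–18:30: 07:30–08:00, 09:00–09:30, 11:30–15:00.
Zara ∩ Uma: 09:30–10:30, 12:00–12:30, 14:30–15:30, 16:30–18:00.
Zara ∩ Uma ∩ Rania: (none).
Zara ∩ Uma ∩ Rania ∩ Eitan: (none).
Restricted to 08:00–18:00: (none).
Total common minutes: 0.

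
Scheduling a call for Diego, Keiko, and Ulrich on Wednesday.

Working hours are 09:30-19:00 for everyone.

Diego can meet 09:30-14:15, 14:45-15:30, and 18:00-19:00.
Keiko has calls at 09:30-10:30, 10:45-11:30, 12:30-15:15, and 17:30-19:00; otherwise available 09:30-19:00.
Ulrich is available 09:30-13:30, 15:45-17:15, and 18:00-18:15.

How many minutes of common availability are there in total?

Keiko free within 09:30–19:00: 10:30–10:45, 11:30–12:30, 15:15–17:30.
Diego ∩ Keiko: 10:30–10:45, 11:30–12:30, 15:15–15:30.
Diego ∩ Keiko ∩ Ulrich: 10:30–10:45, 11:30–12:30.
Total common minutes: 15 + 60 = 75.

75 minutes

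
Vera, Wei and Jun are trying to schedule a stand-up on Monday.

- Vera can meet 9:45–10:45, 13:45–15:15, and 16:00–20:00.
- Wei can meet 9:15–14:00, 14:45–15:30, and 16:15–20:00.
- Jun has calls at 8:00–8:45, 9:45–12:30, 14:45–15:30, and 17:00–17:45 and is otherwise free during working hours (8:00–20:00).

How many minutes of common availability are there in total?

195 minutes

Jun free within 08:00–20:00: 08:45–09:45, 12:30–14:45, 15:30–17:00, 17:45–20:00.
Vera ∩ Wei: 09:45–10:45, 13:45–14:00, 14:45–15:15, 16:15–20:00.
Vera ∩ Wei ∩ Jun: 13:45–14:00, 16:15–17:00, 17:45–20:00.
Total common minutes: 15 + 45 + 135 = 195.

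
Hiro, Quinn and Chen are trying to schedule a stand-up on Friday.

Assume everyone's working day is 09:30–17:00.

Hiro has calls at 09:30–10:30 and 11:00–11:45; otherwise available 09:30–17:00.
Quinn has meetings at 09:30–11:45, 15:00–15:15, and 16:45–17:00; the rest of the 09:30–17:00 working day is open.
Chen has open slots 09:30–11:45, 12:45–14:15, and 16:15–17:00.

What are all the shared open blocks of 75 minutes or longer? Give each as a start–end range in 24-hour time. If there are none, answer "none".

12:45–14:15

Hiro free within 09:30–17:00: 10:30–11:00, 11:45–17:00.
Quinn free within 09:30–17:00: 11:45–15:00, 15:15–16:45.
Hiro ∩ Quinn: 11:45–15:00, 15:15–16:45.
Hiro ∩ Quinn ∩ Chen: 12:45–14:15, 16:15–16:45.
Windows ≥ 75 min: 12:45–14:15.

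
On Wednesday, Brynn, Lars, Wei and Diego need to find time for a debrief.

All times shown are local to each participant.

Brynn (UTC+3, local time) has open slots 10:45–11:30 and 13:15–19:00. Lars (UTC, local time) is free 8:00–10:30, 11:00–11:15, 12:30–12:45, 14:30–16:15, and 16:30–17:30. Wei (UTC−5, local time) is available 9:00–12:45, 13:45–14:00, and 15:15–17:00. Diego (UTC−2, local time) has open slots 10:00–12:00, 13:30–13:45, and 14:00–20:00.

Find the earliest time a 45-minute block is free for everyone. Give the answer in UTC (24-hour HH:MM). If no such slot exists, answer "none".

Brynn → UTC: 07:45–08:30, 10:15–16:00.
Lars → UTC: 08:00–10:30, 11:00–11:15, 12:30–12:45, 14:30–16:15, 16:30–17:30.
Wei → UTC: 14:00–17:45, 18:45–19:00, 20:15–22:00.
Diego → UTC: 12:00–14:00, 15:30–15:45, 16:00–22:00.
Brynn ∩ Lars: 08:00–08:30, 10:15–10:30, 11:00–11:15, 12:30–12:45, 14:30–16:00.
Brynn ∩ Lars ∩ Wei: 14:30–16:00.
Brynn ∩ Lars ∩ Wei ∩ Diego: 15:30–15:45.
Windows ≥ 45 min: (none).

none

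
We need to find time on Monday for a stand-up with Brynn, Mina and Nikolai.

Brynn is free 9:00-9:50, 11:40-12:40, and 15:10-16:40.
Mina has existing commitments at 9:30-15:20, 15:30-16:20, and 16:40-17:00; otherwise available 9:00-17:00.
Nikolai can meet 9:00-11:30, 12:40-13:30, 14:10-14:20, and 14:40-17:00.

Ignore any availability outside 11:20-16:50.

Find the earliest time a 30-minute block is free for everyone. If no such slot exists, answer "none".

none

Mina free within 09:00–17:00: 09:00–09:30, 15:20–15:30, 16:20–16:40.
Brynn ∩ Mina: 09:00–09:30, 15:20–15:30, 16:20–16:40.
Brynn ∩ Mina ∩ Nikolai: 09:00–09:30, 15:20–15:30, 16:20–16:40.
Restricted to 11:20–16:50: 15:20–15:30, 16:20–16:40.
Windows ≥ 30 min: (none).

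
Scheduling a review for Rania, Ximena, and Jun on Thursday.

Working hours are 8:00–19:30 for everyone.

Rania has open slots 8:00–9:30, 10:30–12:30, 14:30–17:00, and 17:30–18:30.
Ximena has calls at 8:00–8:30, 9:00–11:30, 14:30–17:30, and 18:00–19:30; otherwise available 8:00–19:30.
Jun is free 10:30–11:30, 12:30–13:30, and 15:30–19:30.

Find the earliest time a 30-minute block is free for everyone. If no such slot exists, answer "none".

17:30

Ximena free within 08:00–19:30: 08:30–09:00, 11:30–14:30, 17:30–18:00.
Rania ∩ Ximena: 08:30–09:00, 11:30–12:30, 17:30–18:00.
Rania ∩ Ximena ∩ Jun: 17:30–18:00.
Windows ≥ 30 min: 17:30–18:00.
Earliest such window starts at 17:30.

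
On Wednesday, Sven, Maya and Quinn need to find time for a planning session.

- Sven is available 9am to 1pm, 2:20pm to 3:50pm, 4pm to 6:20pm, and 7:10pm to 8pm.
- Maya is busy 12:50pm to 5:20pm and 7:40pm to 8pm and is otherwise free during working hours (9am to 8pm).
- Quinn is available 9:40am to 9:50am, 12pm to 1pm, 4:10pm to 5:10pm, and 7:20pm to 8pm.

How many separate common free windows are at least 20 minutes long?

Maya free within 09:00–20:00: 09:00–12:50, 17:20–19:40.
Sven ∩ Maya: 09:00–12:50, 17:20–18:20, 19:10–19:40.
Sven ∩ Maya ∩ Quinn: 09:40–09:50, 12:00–12:50, 19:20–19:40.
Windows ≥ 20 min: 12:00–12:50, 19:20–19:40.
That's 2 windows.

2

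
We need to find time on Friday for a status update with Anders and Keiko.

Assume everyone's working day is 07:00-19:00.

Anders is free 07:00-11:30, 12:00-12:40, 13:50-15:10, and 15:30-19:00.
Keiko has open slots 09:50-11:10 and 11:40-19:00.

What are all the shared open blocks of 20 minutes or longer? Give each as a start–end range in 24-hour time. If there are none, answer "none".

09:50–11:10, 12:00–12:40, 13:50–15:10, 15:30–19:00

Anders ∩ Keiko: 09:50–11:10, 12:00–12:40, 13:50–15:10, 15:30–19:00.
Windows ≥ 20 min: 09:50–11:10, 12:00–12:40, 13:50–15:10, 15:30–19:00.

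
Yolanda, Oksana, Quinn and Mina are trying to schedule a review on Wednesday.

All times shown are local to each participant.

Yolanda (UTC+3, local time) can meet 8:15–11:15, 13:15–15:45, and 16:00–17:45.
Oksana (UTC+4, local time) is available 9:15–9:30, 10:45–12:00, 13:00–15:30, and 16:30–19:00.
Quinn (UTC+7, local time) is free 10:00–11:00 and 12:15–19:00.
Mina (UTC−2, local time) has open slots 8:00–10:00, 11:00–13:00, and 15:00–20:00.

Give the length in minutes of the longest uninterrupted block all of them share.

Yolanda → UTC: 05:15–08:15, 10:15–12:45, 13:00–14:45.
Oksana → UTC: 05:15–05:30, 06:45–08:00, 09:00–11:30, 12:30–15:00.
Quinn → UTC: 03:00–04:00, 05:15–12:00.
Mina → UTC: 10:00–12:00, 13:00–15:00, 17:00–22:00.
Yolanda ∩ Oksana: 05:15–05:30, 06:45–08:00, 10:15–11:30, 12:30–12:45, 13:00–14:45.
Yolanda ∩ Oksana ∩ Quinn: 05:15–05:30, 06:45–08:00, 10:15–11:30.
Yolanda ∩ Oksana ∩ Quinn ∩ Mina: 10:15–11:30.
Single common window of 75 minutes.

75 minutes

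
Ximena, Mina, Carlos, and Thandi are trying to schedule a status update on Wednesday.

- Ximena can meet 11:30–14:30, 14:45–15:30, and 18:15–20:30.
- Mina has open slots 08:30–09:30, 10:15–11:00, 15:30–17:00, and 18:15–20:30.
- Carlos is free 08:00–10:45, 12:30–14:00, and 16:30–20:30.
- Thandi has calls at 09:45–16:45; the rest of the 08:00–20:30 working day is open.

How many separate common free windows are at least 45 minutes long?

1

Thandi free within 08:00–20:30: 08:00–09:45, 16:45–20:30.
Ximena ∩ Mina: 18:15–20:30.
Ximena ∩ Mina ∩ Carlos: 18:15–20:30.
Ximena ∩ Mina ∩ Carlos ∩ Thandi: 18:15–20:30.
Windows ≥ 45 min: 18:15–20:30.
That's 1 window.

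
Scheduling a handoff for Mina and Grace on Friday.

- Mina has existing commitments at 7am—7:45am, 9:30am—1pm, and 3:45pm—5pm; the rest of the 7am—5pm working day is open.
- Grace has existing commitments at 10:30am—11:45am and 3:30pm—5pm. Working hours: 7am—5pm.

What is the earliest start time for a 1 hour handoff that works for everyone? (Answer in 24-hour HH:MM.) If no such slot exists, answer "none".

07:45

Mina free within 07:00–17:00: 07:45–09:30, 13:00–15:45.
Grace free within 07:00–17:00: 07:00–10:30, 11:45–15:30.
Mina ∩ Grace: 07:45–09:30, 13:00–15:30.
Windows ≥ 60 min: 07:45–09:30, 13:00–15:30.
Earliest such window starts at 07:45.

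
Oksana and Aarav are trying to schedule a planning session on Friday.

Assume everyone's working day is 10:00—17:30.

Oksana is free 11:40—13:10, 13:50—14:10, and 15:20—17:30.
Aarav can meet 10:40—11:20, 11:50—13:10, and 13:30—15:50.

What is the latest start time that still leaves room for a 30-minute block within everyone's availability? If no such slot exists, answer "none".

Oksana ∩ Aarav: 11:50–13:10, 13:50–14:10, 15:20–15:50.
Windows ≥ 30 min: 11:50–13:10, 15:20–15:50.
Latest start in the last window 15:20–15:50 is 15:50 − 30 min = 15:20.

15:20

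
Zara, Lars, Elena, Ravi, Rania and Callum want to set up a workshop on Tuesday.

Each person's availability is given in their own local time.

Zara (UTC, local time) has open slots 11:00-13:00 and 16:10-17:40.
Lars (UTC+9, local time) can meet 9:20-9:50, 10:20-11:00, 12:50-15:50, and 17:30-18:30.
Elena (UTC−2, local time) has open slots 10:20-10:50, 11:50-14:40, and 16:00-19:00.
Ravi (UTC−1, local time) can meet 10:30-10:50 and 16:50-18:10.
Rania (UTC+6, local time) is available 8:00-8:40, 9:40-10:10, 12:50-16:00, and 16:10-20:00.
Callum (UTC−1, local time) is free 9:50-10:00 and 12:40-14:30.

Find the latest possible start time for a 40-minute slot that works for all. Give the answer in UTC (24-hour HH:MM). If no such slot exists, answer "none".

Zara → UTC: 11:00–13:00, 16:10–17:40.
Lars → UTC: 00:20–00:50, 01:20–02:00, 03:50–06:50, 08:30–09:30.
Elena → UTC: 12:20–12:50, 13:50–16:40, 18:00–21:00.
Ravi → UTC: 11:30–11:50, 17:50–19:10.
Rania → UTC: 02:00–02:40, 03:40–04:10, 06:50–10:00, 10:10–14:00.
Callum → UTC: 10:50–11:00, 13:40–15:30.
Zara ∩ Lars: (none).
Zara ∩ Lars ∩ Elena: (none).
Zara ∩ Lars ∩ Elena ∩ Ravi: (none).
Zara ∩ Lars ∩ Elena ∩ Ravi ∩ Rania: (none).
Zara ∩ Lars ∩ Elena ∩ Ravi ∩ Rania ∩ Callum: (none).
Windows ≥ 40 min: (none).

none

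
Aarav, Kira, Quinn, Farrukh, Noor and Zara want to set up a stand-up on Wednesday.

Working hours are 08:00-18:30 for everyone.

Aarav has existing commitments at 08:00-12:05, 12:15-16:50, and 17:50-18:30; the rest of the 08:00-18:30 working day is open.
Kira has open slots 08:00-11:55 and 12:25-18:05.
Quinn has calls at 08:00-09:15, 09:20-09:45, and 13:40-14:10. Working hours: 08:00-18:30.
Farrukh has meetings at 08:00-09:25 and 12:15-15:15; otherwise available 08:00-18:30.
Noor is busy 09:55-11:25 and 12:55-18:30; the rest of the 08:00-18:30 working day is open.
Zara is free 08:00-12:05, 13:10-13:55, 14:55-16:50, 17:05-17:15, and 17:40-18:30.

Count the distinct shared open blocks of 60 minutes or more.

Aarav free within 08:00–18:30: 12:05–12:15, 16:50–17:50.
Quinn free within 08:00–18:30: 09:15–09:20, 09:45–13:40, 14:10–18:30.
Farrukh free within 08:00–18:30: 09:25–12:15, 15:15–18:30.
Noor free within 08:00–18:30: 08:00–09:55, 11:25–12:55.
Aarav ∩ Kira: 16:50–17:50.
Aarav ∩ Kira ∩ Quinn: 16:50–17:50.
Aarav ∩ Kira ∩ Quinn ∩ Farrukh: 16:50–17:50.
Aarav ∩ Kira ∩ Quinn ∩ Farrukh ∩ Noor: (none).
Aarav ∩ Kira ∩ Quinn ∩ Farrukh ∩ Noor ∩ Zara: (none).
Windows ≥ 60 min: (none).
That's 0 windows.

0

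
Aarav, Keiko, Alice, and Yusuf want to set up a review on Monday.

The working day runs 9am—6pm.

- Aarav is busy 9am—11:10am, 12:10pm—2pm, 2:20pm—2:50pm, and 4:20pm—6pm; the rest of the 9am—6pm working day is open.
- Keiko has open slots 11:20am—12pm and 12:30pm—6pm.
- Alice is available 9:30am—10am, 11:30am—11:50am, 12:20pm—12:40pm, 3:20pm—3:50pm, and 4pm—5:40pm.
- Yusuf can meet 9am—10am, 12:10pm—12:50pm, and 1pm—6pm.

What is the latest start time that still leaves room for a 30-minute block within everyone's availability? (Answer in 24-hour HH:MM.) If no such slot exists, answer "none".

15:20

Aarav free within 09:00–18:00: 11:10–12:10, 14:00–14:20, 14:50–16:20.
Aarav ∩ Keiko: 11:20–12:00, 14:00–14:20, 14:50–16:20.
Aarav ∩ Keiko ∩ Alice: 11:30–11:50, 15:20–15:50, 16:00–16:20.
Aarav ∩ Keiko ∩ Alice ∩ Yusuf: 15:20–15:50, 16:00–16:20.
Windows ≥ 30 min: 15:20–15:50.
Latest start in the last window 15:20–15:50 is 15:50 − 30 min = 15:20.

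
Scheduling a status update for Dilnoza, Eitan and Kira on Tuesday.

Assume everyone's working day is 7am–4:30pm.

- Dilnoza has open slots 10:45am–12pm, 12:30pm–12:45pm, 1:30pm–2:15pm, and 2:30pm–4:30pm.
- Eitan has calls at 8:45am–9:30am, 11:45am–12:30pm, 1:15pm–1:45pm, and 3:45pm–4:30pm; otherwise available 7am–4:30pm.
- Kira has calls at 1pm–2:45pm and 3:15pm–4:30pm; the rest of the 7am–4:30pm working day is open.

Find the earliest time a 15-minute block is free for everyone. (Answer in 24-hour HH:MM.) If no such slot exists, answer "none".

10:45

Eitan free within 07:00–16:30: 07:00–08:45, 09:30–11:45, 12:30–13:15, 13:45–15:45.
Kira free within 07:00–16:30: 07:00–13:00, 14:45–15:15.
Dilnoza ∩ Eitan: 10:45–11:45, 12:30–12:45, 13:45–14:15, 14:30–15:45.
Dilnoza ∩ Eitan ∩ Kira: 10:45–11:45, 12:30–12:45, 14:45–15:15.
Windows ≥ 15 min: 10:45–11:45, 12:30–12:45, 14:45–15:15.
Earliest such window starts at 10:45.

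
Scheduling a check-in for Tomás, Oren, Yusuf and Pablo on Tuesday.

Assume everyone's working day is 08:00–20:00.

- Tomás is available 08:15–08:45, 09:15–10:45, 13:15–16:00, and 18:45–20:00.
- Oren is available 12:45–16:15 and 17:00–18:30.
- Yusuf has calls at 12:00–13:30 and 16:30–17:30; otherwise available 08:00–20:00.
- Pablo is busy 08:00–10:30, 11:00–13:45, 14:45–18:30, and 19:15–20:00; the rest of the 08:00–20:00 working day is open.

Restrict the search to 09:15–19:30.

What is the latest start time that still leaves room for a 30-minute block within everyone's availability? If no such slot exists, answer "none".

14:15

Yusuf free within 08:00–20:00: 08:00–12:00, 13:30–16:30, 17:30–20:00.
Pablo free within 08:00–20:00: 10:30–11:00, 13:45–14:45, 18:30–19:15.
Tomás ∩ Oren: 13:15–16:00.
Tomás ∩ Oren ∩ Yusuf: 13:30–16:00.
Tomás ∩ Oren ∩ Yusuf ∩ Pablo: 13:45–14:45.
Restricted to 09:15–19:30: 13:45–14:45.
Windows ≥ 30 min: 13:45–14:45.
Latest start in the last window 13:45–14:45 is 14:45 − 30 min = 14:15.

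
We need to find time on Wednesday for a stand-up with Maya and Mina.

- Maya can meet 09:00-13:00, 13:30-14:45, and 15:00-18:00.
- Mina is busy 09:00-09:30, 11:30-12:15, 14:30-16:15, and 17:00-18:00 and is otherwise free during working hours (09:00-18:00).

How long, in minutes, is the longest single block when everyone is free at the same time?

120 minutes

Mina free within 09:00–18:00: 09:30–11:30, 12:15–14:30, 16:15–17:00.
Maya ∩ Mina: 09:30–11:30, 12:15–13:00, 13:30–14:30, 16:15–17:00.
Common window lengths: 120, 45, 60, 45 min; longest is 120.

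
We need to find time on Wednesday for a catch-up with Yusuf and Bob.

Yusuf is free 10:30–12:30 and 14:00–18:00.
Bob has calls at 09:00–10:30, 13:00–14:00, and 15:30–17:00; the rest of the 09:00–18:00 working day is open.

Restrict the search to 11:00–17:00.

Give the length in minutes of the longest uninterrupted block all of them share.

90 minutes

Bob free within 09:00–18:00: 10:30–13:00, 14:00–15:30, 17:00–18:00.
Yusuf ∩ Bob: 10:30–12:30, 14:00–15:30, 17:00–18:00.
Restricted to 11:00–17:00: 11:00–12:30, 14:00–15:30.
Common window lengths: 90, 90 min; longest is 90.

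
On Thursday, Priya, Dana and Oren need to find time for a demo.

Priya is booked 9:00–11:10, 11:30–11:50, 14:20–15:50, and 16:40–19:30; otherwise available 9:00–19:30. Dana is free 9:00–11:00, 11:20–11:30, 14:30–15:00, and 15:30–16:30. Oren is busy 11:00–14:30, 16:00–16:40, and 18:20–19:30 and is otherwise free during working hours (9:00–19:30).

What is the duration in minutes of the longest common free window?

Priya free within 09:00–19:30: 11:10–11:30, 11:50–14:20, 15:50–16:40.
Oren free within 09:00–19:30: 09:00–11:00, 14:30–16:00, 16:40–18:20.
Priya ∩ Dana: 11:20–11:30, 15:50–16:30.
Priya ∩ Dana ∩ Oren: 15:50–16:00.
Single common window of 10 minutes.

10 minutes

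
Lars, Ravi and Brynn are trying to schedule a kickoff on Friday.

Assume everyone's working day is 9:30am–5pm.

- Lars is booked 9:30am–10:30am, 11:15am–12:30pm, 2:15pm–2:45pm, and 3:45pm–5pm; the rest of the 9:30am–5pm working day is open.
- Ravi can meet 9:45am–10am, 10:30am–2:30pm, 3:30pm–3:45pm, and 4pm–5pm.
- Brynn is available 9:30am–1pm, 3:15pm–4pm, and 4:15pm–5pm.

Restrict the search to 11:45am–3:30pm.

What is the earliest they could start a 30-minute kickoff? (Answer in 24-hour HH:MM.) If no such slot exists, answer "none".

Lars free within 09:30–17:00: 10:30–11:15, 12:30–14:15, 14:45–15:45.
Lars ∩ Ravi: 10:30–11:15, 12:30–14:15, 15:30–15:45.
Lars ∩ Ravi ∩ Brynn: 10:30–11:15, 12:30–13:00, 15:30–15:45.
Restricted to 11:45–15:30: 12:30–13:00.
Windows ≥ 30 min: 12:30–13:00.
Earliest such window starts at 12:30.

12:30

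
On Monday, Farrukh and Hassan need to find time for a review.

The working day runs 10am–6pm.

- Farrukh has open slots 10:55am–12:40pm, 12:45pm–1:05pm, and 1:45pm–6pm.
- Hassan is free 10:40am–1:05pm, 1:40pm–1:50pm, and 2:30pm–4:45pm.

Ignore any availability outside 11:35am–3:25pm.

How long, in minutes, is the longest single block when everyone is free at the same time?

65 minutes

Farrukh ∩ Hassan: 10:55–12:40, 12:45–13:05, 13:45–13:50, 14:30–16:45.
Restricted to 11:35–15:25: 11:35–12:40, 12:45–13:05, 13:45–13:50, 14:30–15:25.
Common window lengths: 65, 20, 5, 55 min; longest is 65.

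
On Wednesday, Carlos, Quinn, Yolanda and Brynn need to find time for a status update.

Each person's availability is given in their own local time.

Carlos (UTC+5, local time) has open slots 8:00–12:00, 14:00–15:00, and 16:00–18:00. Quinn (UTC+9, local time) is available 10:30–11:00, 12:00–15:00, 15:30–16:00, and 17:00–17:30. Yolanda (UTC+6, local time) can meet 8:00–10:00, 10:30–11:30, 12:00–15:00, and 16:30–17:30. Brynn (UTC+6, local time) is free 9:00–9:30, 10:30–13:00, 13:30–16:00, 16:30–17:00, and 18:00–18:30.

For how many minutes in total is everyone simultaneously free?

Carlos → UTC: 03:00–07:00, 09:00–10:00, 11:00–13:00.
Quinn → UTC: 01:30–02:00, 03:00–06:00, 06:30–07:00, 08:00–08:30.
Yolanda → UTC: 02:00–04:00, 04:30–05:30, 06:00–09:00, 10:30–11:30.
Brynn → UTC: 03:00–03:30, 04:30–07:00, 07:30–10:00, 10:30–11:00, 12:00–12:30.
Carlos ∩ Quinn: 03:00–06:00, 06:30–07:00.
Carlos ∩ Quinn ∩ Yolanda: 03:00–04:00, 04:30–05:30, 06:30–07:00.
Carlos ∩ Quinn ∩ Yolanda ∩ Brynn: 03:00–03:30, 04:30–05:30, 06:30–07:00.
Total common minutes: 30 + 60 + 30 = 120.

120 minutes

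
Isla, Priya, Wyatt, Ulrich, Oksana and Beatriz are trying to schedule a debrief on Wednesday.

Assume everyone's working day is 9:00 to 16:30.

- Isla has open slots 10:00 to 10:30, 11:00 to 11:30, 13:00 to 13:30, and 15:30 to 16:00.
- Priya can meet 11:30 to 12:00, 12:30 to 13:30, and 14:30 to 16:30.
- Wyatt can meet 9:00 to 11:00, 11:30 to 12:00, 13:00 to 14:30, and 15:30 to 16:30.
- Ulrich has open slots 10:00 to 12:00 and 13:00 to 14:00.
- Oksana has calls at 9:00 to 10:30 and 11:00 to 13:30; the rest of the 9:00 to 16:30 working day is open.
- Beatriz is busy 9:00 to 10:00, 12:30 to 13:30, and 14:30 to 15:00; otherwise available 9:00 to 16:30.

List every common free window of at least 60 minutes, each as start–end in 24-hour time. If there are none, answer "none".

none

Oksana free within 09:00–16:30: 10:30–11:00, 13:30–16:30.
Beatriz free within 09:00–16:30: 10:00–12:30, 13:30–14:30, 15:00–16:30.
Isla ∩ Priya: 13:00–13:30, 15:30–16:00.
Isla ∩ Priya ∩ Wyatt: 13:00–13:30, 15:30–16:00.
Isla ∩ Priya ∩ Wyatt ∩ Ulrich: 13:00–13:30.
Isla ∩ Priya ∩ Wyatt ∩ Ulrich ∩ Oksana: (none).
Isla ∩ Priya ∩ Wyatt ∩ Ulrich ∩ Oksana ∩ Beatriz: (none).
Windows ≥ 60 min: (none).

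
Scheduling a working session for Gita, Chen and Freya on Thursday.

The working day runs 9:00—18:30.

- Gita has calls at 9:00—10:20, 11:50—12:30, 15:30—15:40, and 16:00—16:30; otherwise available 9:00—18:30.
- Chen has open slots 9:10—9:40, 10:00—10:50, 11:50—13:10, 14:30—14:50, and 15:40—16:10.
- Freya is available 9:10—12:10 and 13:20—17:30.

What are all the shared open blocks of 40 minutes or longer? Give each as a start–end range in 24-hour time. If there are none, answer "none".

none

Gita free within 09:00–18:30: 10:20–11:50, 12:30–15:30, 15:40–16:00, 16:30–18:30.
Gita ∩ Chen: 10:20–10:50, 12:30–13:10, 14:30–14:50, 15:40–16:00.
Gita ∩ Chen ∩ Freya: 10:20–10:50, 14:30–14:50, 15:40–16:00.
Windows ≥ 40 min: (none).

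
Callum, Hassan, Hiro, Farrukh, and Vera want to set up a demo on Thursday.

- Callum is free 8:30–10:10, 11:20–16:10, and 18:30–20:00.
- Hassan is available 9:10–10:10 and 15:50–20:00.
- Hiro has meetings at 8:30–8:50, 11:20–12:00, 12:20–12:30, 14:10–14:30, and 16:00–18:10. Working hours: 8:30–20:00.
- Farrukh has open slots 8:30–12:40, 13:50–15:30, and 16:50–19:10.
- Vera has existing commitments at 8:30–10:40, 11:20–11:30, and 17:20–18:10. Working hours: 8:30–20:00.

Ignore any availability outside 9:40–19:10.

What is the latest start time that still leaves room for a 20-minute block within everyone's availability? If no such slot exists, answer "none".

18:50

Hiro free within 08:30–20:00: 08:50–11:20, 12:00–12:20, 12:30–14:10, 14:30–16:00, 18:10–20:00.
Vera free within 08:30–20:00: 10:40–11:20, 11:30–17:20, 18:10–20:00.
Callum ∩ Hassan: 09:10–10:10, 15:50–16:10, 18:30–20:00.
Callum ∩ Hassan ∩ Hiro: 09:10–10:10, 15:50–16:00, 18:30–20:00.
Callum ∩ Hassan ∩ Hiro ∩ Farrukh: 09:10–10:10, 18:30–19:10.
Callum ∩ Hassan ∩ Hiro ∩ Farrukh ∩ Vera: 18:30–19:10.
Restricted to 09:40–19:10: 18:30–19:10.
Windows ≥ 20 min: 18:30–19:10.
Latest start in the last window 18:30–19:10 is 19:10 − 20 min = 18:50.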